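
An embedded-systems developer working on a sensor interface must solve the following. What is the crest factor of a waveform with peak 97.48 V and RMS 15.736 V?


Crest factor is the ratio of peak to RMS:
CF = V_peak / V_rms
   = 97.48 / 15.736
   = 6.1947

6.1947


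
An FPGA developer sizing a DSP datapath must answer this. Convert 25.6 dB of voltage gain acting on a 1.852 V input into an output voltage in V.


Output voltage from dB gain:
V_out = V_in * 10^(gain_dB / 20)
      = 1.852 * 10^(25.6 / 20)
      = 1.852 * 19.054607
      = 35.2891 V

35.2891 V


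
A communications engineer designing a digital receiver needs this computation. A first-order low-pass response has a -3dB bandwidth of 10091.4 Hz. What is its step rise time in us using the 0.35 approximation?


Rise time from bandwidth relationship:
tr = 0.35 / BW
   = 0.35 / 10091.4
   = 3.46829974e-05 s
   = 34.683 us

34.683 us


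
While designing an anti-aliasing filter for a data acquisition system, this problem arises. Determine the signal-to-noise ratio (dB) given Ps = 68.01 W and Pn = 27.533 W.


SNR in decibels:
SNR = 10 * log10(Ps / Pn)
    = 10 * log10(68.01 / 27.533)
    = 10 * log10(2.4701)
    = 10 * 0.3927
    = 3.93 dB

3.93 dB


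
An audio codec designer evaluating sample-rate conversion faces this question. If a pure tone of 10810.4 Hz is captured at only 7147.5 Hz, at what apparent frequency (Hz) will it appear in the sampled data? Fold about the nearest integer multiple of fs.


Compute the nearest integer multiple of fs to the signal:
n = round(10810.4 / 7147.5) = 2
f_alias = |10810.4 - 2 * 7147.5|
        = |10810.4 - 14295.0|
        = 3484.6 Hz

3484.6


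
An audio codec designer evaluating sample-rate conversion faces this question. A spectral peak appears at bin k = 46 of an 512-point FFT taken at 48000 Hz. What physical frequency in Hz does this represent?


Frequency of DFT bin k:
f_k = k * fs / N
    = 46 * 48000 / 512
    = 2208000 / 512
    = 4312.5 Hz

4312.5 Hz


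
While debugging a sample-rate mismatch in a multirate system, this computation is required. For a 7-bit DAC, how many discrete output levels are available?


Number of quantization levels = 2^N
= 2^7
= 128

128


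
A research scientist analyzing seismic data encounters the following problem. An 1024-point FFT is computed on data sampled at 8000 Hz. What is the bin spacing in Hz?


DFT frequency resolution:
df = fs / N
   = 8000 / 1024
   = 7.8125 Hz

7.8125 Hz


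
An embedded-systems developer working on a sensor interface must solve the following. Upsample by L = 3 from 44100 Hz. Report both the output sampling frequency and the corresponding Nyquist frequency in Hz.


Step 1 — output sample rate after interpolation by L:
fs_out = L * fs_in = 3 * 44100 = 132300 Hz

Step 2 — Nyquist frequency of the output stream:
f_Nyq = fs_out / 2 = 132300 / 2 = 66150.0 Hz

fs_out = 132300 Hz; f_Nyquist = 66150.0 Hz


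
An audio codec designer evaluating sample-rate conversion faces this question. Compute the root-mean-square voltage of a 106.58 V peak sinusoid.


RMS voltage for a sinusoidal waveform:
V_rms = V_peak / sqrt(2)
      = 106.58 / 1.414214
      = 75.363 V

75.363 V


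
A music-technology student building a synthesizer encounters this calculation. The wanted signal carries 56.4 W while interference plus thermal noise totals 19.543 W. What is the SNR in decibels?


SNR in decibels:
SNR = 10 * log10(Ps / Pn)
    = 10 * log10(56.4 / 19.543)
    = 10 * log10(2.8859)
    = 10 * 0.4603
    = 4.6 dB

4.6 dB


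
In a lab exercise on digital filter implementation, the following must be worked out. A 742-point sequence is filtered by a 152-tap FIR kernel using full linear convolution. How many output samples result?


Linear convolution output length:
L = N + M - 1
  = 742 + 152 - 1
  = 893 samples

893


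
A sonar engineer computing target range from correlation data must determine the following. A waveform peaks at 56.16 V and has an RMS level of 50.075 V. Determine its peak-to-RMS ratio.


Crest factor is the ratio of peak to RMS:
CF = V_peak / V_rms
   = 56.16 / 50.075
   = 1.1215

1.1215


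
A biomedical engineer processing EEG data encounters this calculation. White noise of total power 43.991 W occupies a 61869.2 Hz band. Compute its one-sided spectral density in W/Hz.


Power spectral density:
PSD = P / BW
    = 43.991 / 61869.2
    = 0.00071103 W/Hz

0.00071103 W/Hz


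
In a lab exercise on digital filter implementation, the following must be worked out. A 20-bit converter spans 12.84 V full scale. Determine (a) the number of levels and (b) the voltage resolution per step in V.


Step 1 — number of quantization levels:
L = 2^N = 2^20 = 1048576

Step 2 — LSB step size:
delta = Vfs / L
      = 12.84 / 1048576
      = 1.225e-05 V

Levels = 1048576; step size = 1.225e-05 V


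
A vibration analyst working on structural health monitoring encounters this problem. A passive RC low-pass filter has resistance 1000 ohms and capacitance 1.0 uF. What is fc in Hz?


Cutoff frequency of a first-order RC filter:
fc = 1 / (2 * pi * R * C)
C = 1.0 uF = 1e-06 F
fc = 1 / (2 * pi * 1000 * 1e-06)
   = 1 / 0.0062831853071796
   = 159.154943 Hz

159.154943 Hz


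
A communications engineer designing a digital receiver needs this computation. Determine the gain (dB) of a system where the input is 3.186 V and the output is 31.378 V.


Voltage gain in dB:
G = 20 * log10(Vout / Vin)
  = 20 * log10(31.378 / 3.186)
  = 20 * log10(9.848713)
  = 20 * 0.993379
  = 19.87 dB

19.87 dB


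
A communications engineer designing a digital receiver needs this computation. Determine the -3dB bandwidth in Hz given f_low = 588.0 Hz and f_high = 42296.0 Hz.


Bandwidth is the difference of -3dB frequencies:
BW = f_high - f_low
   = 42296.0 - 588.0
   = 41708.0 Hz

41708.0 Hz


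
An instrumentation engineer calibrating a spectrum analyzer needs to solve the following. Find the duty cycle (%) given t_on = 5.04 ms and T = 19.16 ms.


Duty cycle as a percentage:
DC = (t_on / T) * 100
   = (5.04 / 19.16) * 100
   = 0.263048 * 100
   = 26.3 %

26.3 %


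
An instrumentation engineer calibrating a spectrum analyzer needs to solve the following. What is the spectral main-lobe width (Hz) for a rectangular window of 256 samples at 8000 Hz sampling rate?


Main lobe width for a rectangular window:
Width = 2 * fs / N
      = 2 * 8000 / 256
      = 16000 / 256
      = 62.5 Hz

62.5 Hz


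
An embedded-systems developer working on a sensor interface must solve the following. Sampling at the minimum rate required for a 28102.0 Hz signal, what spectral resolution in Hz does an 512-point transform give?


Step 1 — Nyquist sampling rate:
fs = 2 * fmax = 2 * 28102.0 = 56204.0 Hz

Step 2 — DFT bin spacing:
df = fs / N = 56204.0 / 512 = 109.7734 Hz

109.7734 Hz


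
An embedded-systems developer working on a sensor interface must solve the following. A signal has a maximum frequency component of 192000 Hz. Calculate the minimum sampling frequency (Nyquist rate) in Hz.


The Nyquist rate is twice the maximum frequency component.
fs_min = 2 * fmax
      = 2 * 192000
      = 384000 Hz

384000


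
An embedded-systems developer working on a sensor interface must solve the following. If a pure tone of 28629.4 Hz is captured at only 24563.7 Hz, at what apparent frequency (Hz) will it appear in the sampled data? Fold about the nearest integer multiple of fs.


Compute the nearest integer multiple of fs to the signal:
n = round(28629.4 / 24563.7) = 1
f_alias = |28629.4 - 1 * 24563.7|
        = |28629.4 - 24563.7|
        = 4065.7 Hz

4065.7


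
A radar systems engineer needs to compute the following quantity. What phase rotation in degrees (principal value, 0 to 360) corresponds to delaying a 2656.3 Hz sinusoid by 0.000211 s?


Phase shift from frequency and time delay:
phi = 360 * f * t_delay
    = 360 * 2656.3 * 0.000211
    = 201.77 degrees
    mod 360 = 201.77 degrees

201.77 degrees


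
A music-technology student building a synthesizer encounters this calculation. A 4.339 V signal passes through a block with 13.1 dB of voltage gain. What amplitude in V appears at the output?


Output voltage from dB gain:
V_out = V_in * 10^(gain_dB / 20)
      = 4.339 * 10^(13.1 / 20)
      = 4.339 * 4.518559
      = 19.606 V

19.606 V


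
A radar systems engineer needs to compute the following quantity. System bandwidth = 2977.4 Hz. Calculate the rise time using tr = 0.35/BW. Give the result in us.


Rise time from bandwidth relationship:
tr = 0.35 / BW
   = 0.35 / 2977.4
   = 0.0001175522268 s
   = 117.5522 us

117.5522 us


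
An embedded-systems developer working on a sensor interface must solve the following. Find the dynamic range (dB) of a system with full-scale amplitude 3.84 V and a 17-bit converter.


Dynamic range from full-scale to LSB:
V_min = V_max / 2^bits = 3.84 / 2^17
DR = 20 * log10(V_max / V_min)
   = 20 * log10(2^17)
   = 20 * 17 * log10(2)
   = 102.35 dB

102.35 dB


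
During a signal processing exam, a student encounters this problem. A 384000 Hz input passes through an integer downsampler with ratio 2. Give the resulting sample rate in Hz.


Decimation reduces the sample rate:
fs_out = fs_in / M
       = 384000 / 2
       = 192000.0 Hz

192000.0 Hz


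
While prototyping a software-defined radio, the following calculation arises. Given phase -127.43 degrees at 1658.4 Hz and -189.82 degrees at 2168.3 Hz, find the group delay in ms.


Group delay from phase difference:
tau = -d(phi)/d(omega)
d(phi) = -62.39 deg = -1.088911 rad
d(omega) = 2*pi*(2168.3 - 1658.4) = 3203.7962 rad/s
tau = -(-1.088911) / 3203.7962
    = 0.3399 ms

0.3399 ms


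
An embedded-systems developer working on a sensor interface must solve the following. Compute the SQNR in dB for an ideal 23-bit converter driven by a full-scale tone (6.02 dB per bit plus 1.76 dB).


Theoretical SNR for a full-scale sinusoid:
SNR = 6.02 * N + 1.76
    = 6.02 * 23 + 1.76
    = 138.46 + 1.76
    = 140.22 dB

140.22 dB


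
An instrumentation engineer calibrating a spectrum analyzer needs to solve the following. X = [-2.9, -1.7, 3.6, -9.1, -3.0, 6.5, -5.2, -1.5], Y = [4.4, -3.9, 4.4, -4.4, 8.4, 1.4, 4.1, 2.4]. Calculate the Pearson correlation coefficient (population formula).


Pearson correlation coefficient (population):
r = cov(X,Y) / (std(X) * std(Y))
Mean X = -1.6625, Mean Y = 2.1
Cov(X,Y) = 4.5825
Std(X) = 4.548334, Std(Y) = 4.078909
r = 0.247

0.247


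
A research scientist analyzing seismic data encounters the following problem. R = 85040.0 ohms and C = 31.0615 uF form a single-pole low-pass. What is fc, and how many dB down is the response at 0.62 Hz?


Step 1 — cutoff frequency:
fc = 1 / (2*pi*R*C)
C = 31.0615 uF = 3.10615e-05 F
fc = 1 / (2*pi*85040.0*3.10615e-05)
   = 0.0602524 Hz

Step 2 — magnitude at f = 0.62 Hz:
|H(f)| = 1 / sqrt(1 + (f/fc)^2)
f/fc = 0.62 / 0.0602524 = 10.290047
|H| = 1 / sqrt(1 + 105.885067) = 0.0967256
|H|_dB = 20*log10(0.0967256) = -20.29 dB

fc = 0.0602524 Hz; |H(0.62 Hz)| = -20.29 dB


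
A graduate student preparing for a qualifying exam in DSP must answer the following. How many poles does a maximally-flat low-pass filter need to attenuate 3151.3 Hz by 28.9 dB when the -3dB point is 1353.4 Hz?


Butterworth filter order formula:
n = log10(10^(A/10) - 1) / (2 * log10(f_stop/f_pass))
10^(28.9/10) - 1 = 775.2471
f_stop/f_pass = 3151.3 / 1353.4 = 2.3284
n = 3.9359 -> ceil = 4

4


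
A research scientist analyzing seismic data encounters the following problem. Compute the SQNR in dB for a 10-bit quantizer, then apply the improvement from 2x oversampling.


Step 1 — baseline SQNR at Nyquist:
SQNR_base = 6.02*N + 1.76
          = 6.02*10 + 1.76
          = 61.96 dB

Step 2 — oversampling processing gain:
G = 10*log10(OSR) = 10*log10(2) = 3.01 dB

Step 3 — total:
SQNR_total = 61.96 + 3.01 = 64.97 dB

Base SQNR = 61.96 dB; oversampled SQNR = 64.97 dB


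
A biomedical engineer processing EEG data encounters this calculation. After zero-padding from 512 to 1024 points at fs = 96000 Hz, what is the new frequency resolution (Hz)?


Frequency resolution after zero-padding:
N_padded = 512 * 2 = 1024
df = fs / N_padded
   = 96000 / 1024
   = 93.75 Hz

93.75 Hz


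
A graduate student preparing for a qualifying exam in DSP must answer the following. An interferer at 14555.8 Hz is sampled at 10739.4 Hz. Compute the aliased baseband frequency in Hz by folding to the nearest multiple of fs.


Compute the nearest integer multiple of fs to the signal:
n = round(14555.8 / 10739.4) = 1
f_alias = |14555.8 - 1 * 10739.4|
        = |14555.8 - 10739.4|
        = 3816.4 Hz

3816.4


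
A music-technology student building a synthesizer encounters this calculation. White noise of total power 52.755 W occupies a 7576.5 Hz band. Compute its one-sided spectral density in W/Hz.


Power spectral density:
PSD = P / BW
    = 52.755 / 7576.5
    = 0.00696298 W/Hz

0.00696298 W/Hz


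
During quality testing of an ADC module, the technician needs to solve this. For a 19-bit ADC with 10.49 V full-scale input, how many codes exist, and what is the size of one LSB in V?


Step 1 — number of quantization levels:
L = 2^N = 2^19 = 524288

Step 2 — LSB step size:
delta = Vfs / L
      = 10.49 / 524288
      = 2.001e-05 V

Levels = 524288; step size = 2.001e-05 V


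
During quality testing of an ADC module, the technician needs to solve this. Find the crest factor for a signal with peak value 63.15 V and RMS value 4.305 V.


Crest factor is the ratio of peak to RMS:
CF = V_peak / V_rms
   = 63.15 / 4.305
   = 14.669

14.669


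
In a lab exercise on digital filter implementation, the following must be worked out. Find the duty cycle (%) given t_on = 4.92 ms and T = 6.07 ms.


Duty cycle as a percentage:
DC = (t_on / T) * 100
   = (4.92 / 6.07) * 100
   = 0.810544 * 100
   = 81.05 %

81.05 %


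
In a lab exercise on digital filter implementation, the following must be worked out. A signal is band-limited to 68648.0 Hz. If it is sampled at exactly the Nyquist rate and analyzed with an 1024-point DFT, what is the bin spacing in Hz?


Step 1 — Nyquist sampling rate:
fs = 2 * fmax = 2 * 68648.0 = 137296.0 Hz

Step 2 — DFT bin spacing:
df = fs / N = 137296.0 / 1024 = 134.0781 Hz

134.0781 Hz


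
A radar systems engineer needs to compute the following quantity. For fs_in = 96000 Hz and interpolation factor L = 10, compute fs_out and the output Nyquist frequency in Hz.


Step 1 — output sample rate after interpolation by L:
fs_out = L * fs_in = 10 * 96000 = 960000 Hz

Step 2 — Nyquist frequency of the output stream:
f_Nyq = fs_out / 2 = 960000 / 2 = 480000.0 Hz

fs_out = 960000 Hz; f_Nyquist = 480000.0 Hz


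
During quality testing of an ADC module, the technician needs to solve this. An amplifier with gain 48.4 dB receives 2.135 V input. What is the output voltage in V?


Output voltage from dB gain:
V_out = V_in * 10^(gain_dB / 20)
      = 2.135 * 10^(48.4 / 20)
      = 2.135 * 263.026799
      = 561.5622 V

561.5622 V


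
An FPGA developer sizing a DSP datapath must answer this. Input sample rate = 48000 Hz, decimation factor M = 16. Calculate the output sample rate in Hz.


Decimation reduces the sample rate:
fs_out = fs_in / M
       = 48000 / 16
       = 3000.0 Hz

3000.0 Hz


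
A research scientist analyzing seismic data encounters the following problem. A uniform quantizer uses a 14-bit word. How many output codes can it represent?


Number of quantization levels = 2^N
= 2^14
= 16384

16384


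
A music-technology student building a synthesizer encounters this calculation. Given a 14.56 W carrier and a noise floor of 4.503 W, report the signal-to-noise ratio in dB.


SNR in decibels:
SNR = 10 * log10(Ps / Pn)
    = 10 * log10(14.56 / 4.503)
    = 10 * log10(3.2334)
    = 10 * 0.5097
    = 5.1 dB

5.1 dB


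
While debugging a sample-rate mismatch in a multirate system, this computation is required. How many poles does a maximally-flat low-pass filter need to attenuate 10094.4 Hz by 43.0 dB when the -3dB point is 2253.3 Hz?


Butterworth filter order formula:
n = log10(10^(A/10) - 1) / (2 * log10(f_stop/f_pass))
10^(43.0/10) - 1 = 19951.6231
f_stop/f_pass = 10094.4 / 2253.3 = 4.4798
n = 3.3013 -> ceil = 4

4


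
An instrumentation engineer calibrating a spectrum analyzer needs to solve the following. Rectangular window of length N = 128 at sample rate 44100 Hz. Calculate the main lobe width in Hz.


Main lobe width for a rectangular window:
Width = 2 * fs / N
      = 2 * 44100 / 128
      = 88200 / 128
      = 689.062 Hz

689.062 Hz


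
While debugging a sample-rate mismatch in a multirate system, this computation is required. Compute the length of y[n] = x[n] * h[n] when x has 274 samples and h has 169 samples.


Linear convolution output length:
L = N + M - 1
  = 274 + 169 - 1
  = 442 samples

442


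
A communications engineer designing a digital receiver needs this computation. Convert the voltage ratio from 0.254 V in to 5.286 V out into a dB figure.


Voltage gain in dB:
G = 20 * log10(Vout / Vin)
  = 20 * log10(5.286 / 0.254)
  = 20 * log10(20.811024)
  = 20 * 1.318293
  = 26.37 dB

26.37 dB


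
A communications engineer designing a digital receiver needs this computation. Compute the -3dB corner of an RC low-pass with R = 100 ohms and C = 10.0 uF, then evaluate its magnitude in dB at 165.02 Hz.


Step 1 — cutoff frequency:
fc = 1 / (2*pi*R*C)
C = 10.0 uF = 1e-05 F
fc = 1 / (2*pi*100*1e-05)
   = 159.155 Hz

Step 2 — magnitude at f = 165.02 Hz:
|H(f)| = 1 / sqrt(1 + (f/fc)^2)
f/fc = 165.02 / 159.155 = 1.036851
|H| = 1 / sqrt(1 + 1.07506) = 0.6942001
|H|_dB = 20*log10(0.6942001) = -3.17 dB

fc = 159.155 Hz; |H(165.02 Hz)| = -3.17 dB


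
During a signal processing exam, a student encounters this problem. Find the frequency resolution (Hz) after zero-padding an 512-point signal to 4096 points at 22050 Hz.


Frequency resolution after zero-padding:
N_padded = 512 * 8 = 4096
df = fs / N_padded
   = 22050 / 4096
   = 5.3833 Hz

5.3833 Hz


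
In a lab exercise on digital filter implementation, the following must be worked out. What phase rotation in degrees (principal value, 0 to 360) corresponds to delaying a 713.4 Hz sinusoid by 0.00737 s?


Phase shift from frequency and time delay:
phi = 360 * f * t_delay
    = 360 * 713.4 * 0.00737
    = 1892.79 degrees
    mod 360 = 92.79 degrees

92.79 degrees


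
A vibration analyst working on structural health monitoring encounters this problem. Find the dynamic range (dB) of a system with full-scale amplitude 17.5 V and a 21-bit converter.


Dynamic range from full-scale to LSB:
V_min = V_max / 2^bits = 17.5 / 2^21
DR = 20 * log10(V_max / V_min)
   = 20 * log10(2^21)
   = 20 * 21 * log10(2)
   = 126.43 dB

126.43 dB


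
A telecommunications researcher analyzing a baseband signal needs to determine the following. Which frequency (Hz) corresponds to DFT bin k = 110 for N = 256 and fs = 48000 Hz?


Frequency of DFT bin k:
f_k = k * fs / N
    = 110 * 48000 / 256
    = 5280000 / 256
    = 20625.0 Hz

20625.0 Hz


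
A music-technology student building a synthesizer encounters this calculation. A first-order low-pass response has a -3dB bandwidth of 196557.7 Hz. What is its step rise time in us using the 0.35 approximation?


Rise time from bandwidth relationship:
tr = 0.35 / BW
   = 0.35 / 196557.7
   = 1.780647616e-06 s
   = 1.7806 us

1.7806 us


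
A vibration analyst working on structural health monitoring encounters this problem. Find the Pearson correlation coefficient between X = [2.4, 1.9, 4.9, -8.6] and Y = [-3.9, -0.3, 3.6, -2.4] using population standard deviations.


Pearson correlation coefficient (population):
r = cov(X,Y) / (std(X) * std(Y))
Mean X = 0.15, Mean Y = -0.75
Cov(X,Y) = 7.2
Std(X) = 5.178079, Std(Y) = 2.818244
r = 0.4934

0.4934


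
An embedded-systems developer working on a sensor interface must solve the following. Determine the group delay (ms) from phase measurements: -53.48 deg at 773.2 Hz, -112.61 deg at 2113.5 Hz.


Group delay from phase difference:
tau = -d(phi)/d(omega)
d(phi) = -59.13 deg = -1.032013 rad
d(omega) = 2*pi*(2113.5 - 773.2) = 8421.3533 rad/s
tau = -(-1.032013) / 8421.3533
    = 0.1225 ms

0.1225 ms


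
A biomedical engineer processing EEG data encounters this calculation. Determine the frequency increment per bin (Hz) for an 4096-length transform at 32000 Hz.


DFT frequency resolution:
df = fs / N
   = 32000 / 4096
   = 7.8125 Hz

7.8125 Hz


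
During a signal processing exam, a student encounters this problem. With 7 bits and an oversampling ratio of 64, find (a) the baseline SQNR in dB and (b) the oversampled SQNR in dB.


Step 1 — baseline SQNR at Nyquist:
SQNR_base = 6.02*N + 1.76
          = 6.02*7 + 1.76
          = 43.9 dB

Step 2 — oversampling processing gain:
G = 10*log10(OSR) = 10*log10(64) = 18.06 dB

Step 3 — total:
SQNR_total = 43.9 + 18.06 = 61.96 dB

Base SQNR = 43.9 dB; oversampled SQNR = 61.96 dB


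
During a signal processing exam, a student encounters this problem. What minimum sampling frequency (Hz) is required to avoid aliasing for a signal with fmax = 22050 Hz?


The Nyquist rate is twice the maximum frequency component.
fs_min = 2 * fmax
      = 2 * 22050
      = 44100 Hz

44100


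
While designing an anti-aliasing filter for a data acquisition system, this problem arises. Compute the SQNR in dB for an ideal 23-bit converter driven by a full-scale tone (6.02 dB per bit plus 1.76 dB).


Theoretical SNR for a full-scale sinusoid:
SNR = 6.02 * N + 1.76
    = 6.02 * 23 + 1.76
    = 138.46 + 1.76
    = 140.22 dB

140.22 dB


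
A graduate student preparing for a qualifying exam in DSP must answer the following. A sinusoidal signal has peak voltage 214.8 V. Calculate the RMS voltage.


RMS voltage for a sinusoidal waveform:
V_rms = V_peak / sqrt(2)
      = 214.8 / 1.414214
      = 151.887 V

151.887 V


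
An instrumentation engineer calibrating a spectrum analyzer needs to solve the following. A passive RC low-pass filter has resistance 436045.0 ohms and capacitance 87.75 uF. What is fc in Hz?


Cutoff frequency of a first-order RC filter:
fc = 1 / (2 * pi * R * C)
C = 87.75 uF = 8.775e-05 F
fc = 1 / (2 * pi * 436045.0 * 8.775e-05)
   = 1 / 240.41319739537
   = 0.00416 Hz

0.00416 Hz


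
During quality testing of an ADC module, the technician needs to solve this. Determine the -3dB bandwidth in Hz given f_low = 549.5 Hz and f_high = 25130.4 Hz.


Bandwidth is the difference of -3dB frequencies:
BW = f_high - f_low
   = 25130.4 - 549.5
   = 24580.9 Hz

24580.9 Hz


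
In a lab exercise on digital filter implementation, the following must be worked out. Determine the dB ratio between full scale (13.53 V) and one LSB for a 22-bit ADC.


Dynamic range from full-scale to LSB:
V_min = V_max / 2^bits = 13.53 / 2^22
DR = 20 * log10(V_max / V_min)
   = 20 * log10(2^22)
   = 20 * 22 * log10(2)
   = 132.45 dB

132.45 dB


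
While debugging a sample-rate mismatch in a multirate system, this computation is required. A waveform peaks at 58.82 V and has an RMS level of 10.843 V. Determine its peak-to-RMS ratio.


Crest factor is the ratio of peak to RMS:
CF = V_peak / V_rms
   = 58.82 / 10.843
   = 5.4247

5.4247


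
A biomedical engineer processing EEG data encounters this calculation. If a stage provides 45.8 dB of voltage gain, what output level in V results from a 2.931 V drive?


Output voltage from dB gain:
V_out = V_in * 10^(gain_dB / 20)
      = 2.931 * 10^(45.8 / 20)
      = 2.931 * 194.98446
      = 571.4995 V

571.4995 V


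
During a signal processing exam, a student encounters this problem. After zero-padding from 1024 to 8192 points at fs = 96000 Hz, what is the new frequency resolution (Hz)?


Frequency resolution after zero-padding:
N_padded = 1024 * 8 = 8192
df = fs / N_padded
   = 96000 / 8192
   = 11.7188 Hz

11.7188 Hz


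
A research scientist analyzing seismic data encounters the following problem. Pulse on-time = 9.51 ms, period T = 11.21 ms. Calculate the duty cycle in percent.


Duty cycle as a percentage:
DC = (t_on / T) * 100
   = (9.51 / 11.21) * 100
   = 0.84835 * 100
   = 84.83 %

84.83 %


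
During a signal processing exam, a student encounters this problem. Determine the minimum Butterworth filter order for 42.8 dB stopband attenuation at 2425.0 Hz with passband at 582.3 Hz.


Butterworth filter order formula:
n = log10(10^(A/10) - 1) / (2 * log10(f_stop/f_pass))
10^(42.8/10) - 1 = 19053.6072
f_stop/f_pass = 2425.0 / 582.3 = 4.1645
n = 3.454 -> ceil = 4

4


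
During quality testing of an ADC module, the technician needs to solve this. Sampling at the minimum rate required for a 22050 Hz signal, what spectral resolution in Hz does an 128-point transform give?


Step 1 — Nyquist sampling rate:
fs = 2 * fmax = 2 * 22050 = 44100 Hz

Step 2 — DFT bin spacing:
df = fs / N = 44100 / 128 = 344.5312 Hz

344.5312 Hz


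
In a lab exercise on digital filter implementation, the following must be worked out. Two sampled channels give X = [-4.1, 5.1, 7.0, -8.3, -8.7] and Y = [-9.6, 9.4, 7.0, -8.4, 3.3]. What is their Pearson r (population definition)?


Pearson correlation coefficient (population):
r = cov(X,Y) / (std(X) * std(Y))
Mean X = -1.8, Mean Y = 0.34
Cov(X,Y) = 36.074
Std(X) = 6.636264, Std(Y) = 7.878985
r = 0.6899

0.6899


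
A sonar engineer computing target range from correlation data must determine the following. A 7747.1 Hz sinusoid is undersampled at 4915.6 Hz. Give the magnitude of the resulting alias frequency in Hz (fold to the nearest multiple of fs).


Compute the nearest integer multiple of fs to the signal:
n = round(7747.1 / 4915.6) = 2
f_alias = |7747.1 - 2 * 4915.6|
        = |7747.1 - 9831.2|
        = 2084.1 Hz

2084.1


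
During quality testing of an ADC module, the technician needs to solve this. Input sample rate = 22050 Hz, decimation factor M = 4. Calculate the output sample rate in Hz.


Decimation reduces the sample rate:
fs_out = fs_in / M
       = 22050 / 4
       = 5512.5 Hz

5512.5 Hz


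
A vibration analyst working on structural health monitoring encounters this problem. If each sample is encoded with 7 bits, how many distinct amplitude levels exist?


Number of quantization levels = 2^N
= 2^7
= 128

128


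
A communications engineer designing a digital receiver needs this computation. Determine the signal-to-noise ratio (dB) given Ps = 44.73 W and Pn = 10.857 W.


SNR in decibels:
SNR = 10 * log10(Ps / Pn)
    = 10 * log10(44.73 / 10.857)
    = 10 * log10(4.1199)
    = 10 * 0.6149
    = 6.15 dB

6.15 dB


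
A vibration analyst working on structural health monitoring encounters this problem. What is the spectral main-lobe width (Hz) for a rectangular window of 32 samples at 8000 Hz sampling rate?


Main lobe width for a rectangular window:
Width = 2 * fs / N
      = 2 * 8000 / 32
      = 16000 / 32
      = 500.0 Hz

500.0 Hz


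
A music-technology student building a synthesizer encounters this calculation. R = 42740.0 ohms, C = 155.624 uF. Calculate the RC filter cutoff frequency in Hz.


Cutoff frequency of a first-order RC filter:
fc = 1 / (2 * pi * R * C)
C = 155.624 uF = 0.000155624 F
fc = 1 / (2 * pi * 42740.0 * 0.000155624)
   = 1 / 41.791788748651
   = 0.023928 Hz

0.023928 Hz


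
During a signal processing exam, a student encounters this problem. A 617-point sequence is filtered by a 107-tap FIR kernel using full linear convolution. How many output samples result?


Linear convolution output length:
L = N + M - 1
  = 617 + 107 - 1
  = 723 samples

723


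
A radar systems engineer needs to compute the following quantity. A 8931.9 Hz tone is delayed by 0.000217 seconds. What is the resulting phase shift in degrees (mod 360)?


Phase shift from frequency and time delay:
phi = 360 * f * t_delay
    = 360 * 8931.9 * 0.000217
    = 697.76 degrees
    mod 360 = 337.76 degrees

337.76 degrees


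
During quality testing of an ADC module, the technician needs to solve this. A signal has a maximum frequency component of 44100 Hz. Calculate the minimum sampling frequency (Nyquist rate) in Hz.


The Nyquist rate is twice the maximum frequency component.
fs_min = 2 * fmax
      = 2 * 44100
      = 88200 Hz

88200


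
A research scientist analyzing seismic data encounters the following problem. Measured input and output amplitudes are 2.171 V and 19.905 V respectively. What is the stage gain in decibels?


Voltage gain in dB:
G = 20 * log10(Vout / Vin)
  = 20 * log10(19.905 / 2.171)
  = 20 * log10(9.168586)
  = 20 * 0.962302
  = 19.25 dB

19.25 dB


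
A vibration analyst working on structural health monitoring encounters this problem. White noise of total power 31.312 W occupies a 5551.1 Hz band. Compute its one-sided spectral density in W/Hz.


Power spectral density:
PSD = P / BW
    = 31.312 / 5551.1
    = 0.00564068 W/Hz

0.00564068 W/Hz


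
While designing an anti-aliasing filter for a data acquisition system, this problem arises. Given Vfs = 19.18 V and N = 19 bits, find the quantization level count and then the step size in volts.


Step 1 — number of quantization levels:
L = 2^N = 2^19 = 524288

Step 2 — LSB step size:
delta = Vfs / L
      = 19.18 / 524288
      = 3.658e-05 V

Levels = 524288; step size = 3.658e-05 V


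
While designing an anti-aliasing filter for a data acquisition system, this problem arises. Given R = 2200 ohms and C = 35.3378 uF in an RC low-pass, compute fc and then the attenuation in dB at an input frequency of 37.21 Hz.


Step 1 — cutoff frequency:
fc = 1 / (2*pi*R*C)
C = 35.3378 uF = 3.53378e-05 F
fc = 1 / (2*pi*2200*3.53378e-05)
   = 2.04719 Hz

Step 2 — magnitude at f = 37.21 Hz:
|H(f)| = 1 / sqrt(1 + (f/fc)^2)
f/fc = 37.21 / 2.04719 = 18.176134
|H| = 1 / sqrt(1 + 330.371847) = 0.0549341
|H|_dB = 20*log10(0.0549341) = -25.2 dB

fc = 2.04719 Hz; |H(37.21 Hz)| = -25.2 dB


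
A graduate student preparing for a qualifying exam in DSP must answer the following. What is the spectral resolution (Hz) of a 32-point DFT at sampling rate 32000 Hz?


DFT frequency resolution:
df = fs / N
   = 32000 / 32
   = 1000.0 Hz

1000.0 Hz


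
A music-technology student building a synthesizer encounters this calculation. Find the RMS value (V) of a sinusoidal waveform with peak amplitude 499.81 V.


RMS voltage for a sinusoidal waveform:
V_rms = V_peak / sqrt(2)
      = 499.81 / 1.414214
      = 353.419 V

353.419 V


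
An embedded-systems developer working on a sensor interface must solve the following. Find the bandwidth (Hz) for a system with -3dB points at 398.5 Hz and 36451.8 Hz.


Bandwidth is the difference of -3dB frequencies:
BW = f_high - f_low
   = 36451.8 - 398.5
   = 36053.3 Hz

36053.3 Hz


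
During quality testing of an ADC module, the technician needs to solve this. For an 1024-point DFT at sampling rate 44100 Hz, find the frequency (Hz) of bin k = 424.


Frequency of DFT bin k:
f_k = k * fs / N
    = 424 * 44100 / 1024
    = 18698400 / 1024
    = 18260.156 Hz

18260.156 Hz


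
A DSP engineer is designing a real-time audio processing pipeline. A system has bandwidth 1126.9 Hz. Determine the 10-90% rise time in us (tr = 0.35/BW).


Rise time from bandwidth relationship:
tr = 0.35 / BW
   = 0.35 / 1126.9
   = 0.0003105865649 s
   = 310.5866 us

310.5866 us


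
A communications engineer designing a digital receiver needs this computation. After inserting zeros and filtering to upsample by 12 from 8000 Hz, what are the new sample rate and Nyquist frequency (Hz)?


Step 1 — output sample rate after interpolation by L:
fs_out = L * fs_in = 12 * 8000 = 96000 Hz

Step 2 — Nyquist frequency of the output stream:
f_Nyq = fs_out / 2 = 96000 / 2 = 48000.0 Hz

fs_out = 96000 Hz; f_Nyquist = 48000.0 Hz


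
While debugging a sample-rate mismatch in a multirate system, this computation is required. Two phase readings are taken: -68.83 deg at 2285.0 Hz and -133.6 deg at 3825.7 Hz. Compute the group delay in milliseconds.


Group delay from phase difference:
tau = -d(phi)/d(omega)
d(phi) = -64.77 deg = -1.13045 rad
d(omega) = 2*pi*(3825.7 - 2285.0) = 9680.5036 rad/s
tau = -(-1.13045) / 9680.5036
    = 0.1168 ms

0.1168 ms


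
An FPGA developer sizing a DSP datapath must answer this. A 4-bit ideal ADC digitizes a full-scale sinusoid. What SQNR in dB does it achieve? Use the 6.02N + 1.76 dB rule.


Theoretical SNR for a full-scale sinusoid:
SNR = 6.02 * N + 1.76
    = 6.02 * 4 + 1.76
    = 24.08 + 1.76
    = 25.84 dB

25.84 dB


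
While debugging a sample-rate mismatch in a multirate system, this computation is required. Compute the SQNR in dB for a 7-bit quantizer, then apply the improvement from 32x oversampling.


Step 1 — baseline SQNR at Nyquist:
SQNR_base = 6.02*N + 1.76
          = 6.02*7 + 1.76
          = 43.9 dB

Step 2 — oversampling processing gain:
G = 10*log10(OSR) = 10*log10(32) = 15.05 dB

Step 3 — total:
SQNR_total = 43.9 + 15.05 = 58.95 dB

Base SQNR = 43.9 dB; oversampled SQNR = 58.95 dB


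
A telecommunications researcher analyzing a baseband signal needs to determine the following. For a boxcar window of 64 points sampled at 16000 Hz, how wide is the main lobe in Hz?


Main lobe width for a rectangular window:
Width = 2 * fs / N
      = 2 * 16000 / 64
      = 32000 / 64
      = 500.0 Hz

500.0 Hz


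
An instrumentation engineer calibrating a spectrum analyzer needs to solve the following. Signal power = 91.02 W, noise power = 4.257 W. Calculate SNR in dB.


SNR in decibels:
SNR = 10 * log10(Ps / Pn)
    = 10 * log10(91.02 / 4.257)
    = 10 * log10(21.3813)
    = 10 * 1.33
    = 13.3 dB

13.3 dB


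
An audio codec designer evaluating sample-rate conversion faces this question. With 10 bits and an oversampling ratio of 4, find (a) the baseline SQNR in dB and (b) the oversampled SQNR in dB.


Step 1 — baseline SQNR at Nyquist:
SQNR_base = 6.02*N + 1.76
          = 6.02*10 + 1.76
          = 61.96 dB

Step 2 — oversampling processing gain:
G = 10*log10(OSR) = 10*log10(4) = 6.02 dB

Step 3 — total:
SQNR_total = 61.96 + 6.02 = 67.98 dB

Base SQNR = 61.96 dB; oversampled SQNR = 67.98 dB


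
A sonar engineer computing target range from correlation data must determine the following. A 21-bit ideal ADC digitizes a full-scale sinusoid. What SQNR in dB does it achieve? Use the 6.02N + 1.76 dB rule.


Theoretical SNR for a full-scale sinusoid:
SNR = 6.02 * N + 1.76
    = 6.02 * 21 + 1.76
    = 126.42 + 1.76
    = 128.18 dB

128.18 dB


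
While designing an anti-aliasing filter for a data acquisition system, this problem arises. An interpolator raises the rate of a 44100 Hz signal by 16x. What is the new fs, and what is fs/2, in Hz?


Step 1 — output sample rate after interpolation by L:
fs_out = L * fs_in = 16 * 44100 = 705600 Hz

Step 2 — Nyquist frequency of the output stream:
f_Nyq = fs_out / 2 = 705600 / 2 = 352800.0 Hz

fs_out = 705600 Hz; f_Nyquist = 352800.0 Hz


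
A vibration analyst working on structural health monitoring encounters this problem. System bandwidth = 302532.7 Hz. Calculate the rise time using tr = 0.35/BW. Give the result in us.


Rise time from bandwidth relationship:
tr = 0.35 / BW
   = 0.35 / 302532.7
   = 1.156899733e-06 s
   = 1.1569 us

1.1569 us


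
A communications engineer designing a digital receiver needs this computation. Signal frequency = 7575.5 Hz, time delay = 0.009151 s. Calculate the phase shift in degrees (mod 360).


Phase shift from frequency and time delay:
phi = 360 * f * t_delay
    = 360 * 7575.5 * 0.009151
    = 24956.42 degrees
    mod 360 = 116.42 degrees

116.42 degrees


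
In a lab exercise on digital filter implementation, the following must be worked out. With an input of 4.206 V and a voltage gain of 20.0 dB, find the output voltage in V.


Output voltage from dB gain:
V_out = V_in * 10^(gain_dB / 20)
      = 4.206 * 10^(20.0 / 20)
      = 4.206 * 10.0
      = 42.06 V

42.06 V


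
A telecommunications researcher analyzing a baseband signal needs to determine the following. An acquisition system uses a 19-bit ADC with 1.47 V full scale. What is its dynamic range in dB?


Dynamic range from full-scale to LSB:
V_min = V_max / 2^bits = 1.47 / 2^19
DR = 20 * log10(V_max / V_min)
   = 20 * log10(2^19)
   = 20 * 19 * log10(2)
   = 114.39 dB

114.39 dB


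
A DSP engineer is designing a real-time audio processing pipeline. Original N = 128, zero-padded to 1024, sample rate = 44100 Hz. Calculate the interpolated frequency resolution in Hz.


Frequency resolution after zero-padding:
N_padded = 128 * 8 = 1024
df = fs / N_padded
   = 44100 / 1024
   = 43.0664 Hz

43.0664 Hz


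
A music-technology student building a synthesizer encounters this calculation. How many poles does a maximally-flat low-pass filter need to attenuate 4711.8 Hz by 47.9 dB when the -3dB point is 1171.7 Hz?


Butterworth filter order formula:
n = log10(10^(A/10) - 1) / (2 * log10(f_stop/f_pass))
10^(47.9/10) - 1 = 61658.5002
f_stop/f_pass = 4711.8 / 1171.7 = 4.0213
n = 3.9628 -> ceil = 4

4


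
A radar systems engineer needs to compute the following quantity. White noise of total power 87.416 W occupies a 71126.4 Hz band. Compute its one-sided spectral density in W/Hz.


Power spectral density:
PSD = P / BW
    = 87.416 / 71126.4
    = 0.00122902 W/Hz

0.00122902 W/Hz


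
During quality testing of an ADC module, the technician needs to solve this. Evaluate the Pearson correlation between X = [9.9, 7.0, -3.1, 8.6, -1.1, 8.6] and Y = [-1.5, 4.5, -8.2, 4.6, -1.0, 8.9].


Pearson correlation coefficient (population):
r = cov(X,Y) / (std(X) * std(Y))
Mean X = 4.9833, Mean Y = 1.2167
Cov(X,Y) = 20.481944
Std(X) = 5.111235, Std(Y) = 5.511024
r = 0.7271

0.7271


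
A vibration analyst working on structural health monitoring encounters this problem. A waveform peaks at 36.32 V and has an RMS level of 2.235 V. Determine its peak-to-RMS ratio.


Crest factor is the ratio of peak to RMS:
CF = V_peak / V_rms
   = 36.32 / 2.235
   = 16.2506

16.2506


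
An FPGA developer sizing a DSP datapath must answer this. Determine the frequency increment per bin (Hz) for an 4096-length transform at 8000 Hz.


DFT frequency resolution:
df = fs / N
   = 8000 / 4096
   = 1.9531 Hz

1.9531 Hz


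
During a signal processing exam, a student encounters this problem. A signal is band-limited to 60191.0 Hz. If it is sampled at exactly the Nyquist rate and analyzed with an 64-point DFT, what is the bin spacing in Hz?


Step 1 — Nyquist sampling rate:
fs = 2 * fmax = 2 * 60191.0 = 120382.0 Hz

Step 2 — DFT bin spacing:
df = fs / N = 120382.0 / 64 = 1880.9688 Hz

1880.9688 Hz


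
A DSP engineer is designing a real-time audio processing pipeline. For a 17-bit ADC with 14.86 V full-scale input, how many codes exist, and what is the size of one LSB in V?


Step 1 — number of quantization levels:
L = 2^N = 2^17 = 131072

Step 2 — LSB step size:
delta = Vfs / L
      = 14.86 / 131072
      = 0.00011337 V

Levels = 131072; step size = 0.00011337 V


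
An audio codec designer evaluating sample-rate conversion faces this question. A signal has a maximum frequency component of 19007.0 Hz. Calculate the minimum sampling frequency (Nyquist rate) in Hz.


The Nyquist rate is twice the maximum frequency component.
fs_min = 2 * fmax
      = 2 * 19007.0
      = 38014.0 Hz

38014.0


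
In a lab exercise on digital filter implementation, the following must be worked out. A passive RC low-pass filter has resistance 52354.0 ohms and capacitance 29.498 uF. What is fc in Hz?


Cutoff frequency of a first-order RC filter:
fc = 1 / (2 * pi * R * C)
C = 29.498 uF = 2.9498e-05 F
fc = 1 / (2 * pi * 52354.0 * 2.9498e-05)
   = 1 / 9.7033636656092
   = 0.103057 Hz

0.103057 Hz
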